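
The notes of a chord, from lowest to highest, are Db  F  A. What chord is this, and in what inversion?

Db augmented, root position

The pitch classes Db, F, A arrange in thirds as Db–F–A: a Db augmented triad.
With the root (Db) in the bass, the chord is in root position (figured bass 5/3).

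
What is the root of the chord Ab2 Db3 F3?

Reordering Ab, Db, F into stacked thirds gives Db–F–Ab; the bottom of that stack, Db, is the root.

Db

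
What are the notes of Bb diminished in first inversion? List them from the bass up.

The chord tones are Bb–Db–Fb. With the third (Db) lowest for first inversion: Db, Fb, Bb.

Db, Fb, Bb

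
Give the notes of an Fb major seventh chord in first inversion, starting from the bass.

Spelling Fb major seventh: Fb–Ab–Cb–Eb. In first inversion the third is bass, giving Ab, Cb, Eb, Fb from the bottom.

Ab, Cb, Eb, Fb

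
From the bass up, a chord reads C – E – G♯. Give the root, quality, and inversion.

Reducing to letter names: C, E, G#. These stack in thirds as C–E–G# — a C augmented triad.
C is the root of C augmented; root in the bass means root position (figured bass 5/3).

C augmented, root position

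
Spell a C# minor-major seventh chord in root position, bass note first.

C# minor-major seventh is C#–E–G#–B#. Root position puts the root (C#) in the bass, with the remaining tones above: C#, E, G#, B#.

C#, E, G#, B#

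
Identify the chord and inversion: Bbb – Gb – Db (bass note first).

Gb minor, first inversion

The distinct note names are Bbb, Gb, Db. Stacked in thirds they read Gb–Bbb–Db, which is a minor triad on Gb.
Bbb is the third of Gb minor; third in the bass means first inversion (figured bass 6).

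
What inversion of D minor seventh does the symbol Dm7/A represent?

Dm7/A means D minor seventh with A in the bass. A is the fifth of D minor seventh (D–F–A–C), so this is second inversion.

second inversion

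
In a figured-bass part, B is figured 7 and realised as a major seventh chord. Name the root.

B

The figures 7 mean the root of the chord is in the bass. If B is the root of a major seventh chord, the root is B (chord tones B–D#–F#–A#).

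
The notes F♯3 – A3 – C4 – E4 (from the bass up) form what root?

F#

The distinct letter names are F#, A, C, E. Arranged as a stack of thirds they read F#–A–C–E, so F# is the root (an F# half-diminished seventh chord).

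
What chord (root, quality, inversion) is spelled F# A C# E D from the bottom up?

Reducing to letter names: F#, A, C#, E, D. These stack in thirds as D–F#–A–C#–E — a D major ninth chord.
With the third (F#) in the bass, the chord is in first inversion.

D major ninth, first inversion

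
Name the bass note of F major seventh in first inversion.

A

In first inversion the third is lowest. For F major seventh (F–A–C–E) that is A.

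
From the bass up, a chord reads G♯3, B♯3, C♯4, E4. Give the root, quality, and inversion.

C# minor-major seventh, second inversion

Reducing to letter names: G#, B#, C#, E. These stack in thirds as C#–E–G#–B# — a C# minor-major seventh chord.
With the fifth (G#) in the bass, the chord is in second inversion (figured bass 4/3).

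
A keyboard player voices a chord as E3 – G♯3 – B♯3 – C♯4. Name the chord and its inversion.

The distinct note names are E, G#, B#, C#. Stacked in thirds they read C#–E–G#–B#, which is a minor-major seventh chord on C#.
E is the third of C# minor-major seventh; third in the bass means first inversion (figured bass 6/5).

C# minor-major seventh, first inversion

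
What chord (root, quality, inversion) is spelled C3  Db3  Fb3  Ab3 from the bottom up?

Db minor-major seventh, third inversion

Reducing to letter names: C, Db, Fb, Ab. These stack in thirds as Db–Fb–Ab–C — a Db minor-major seventh chord.
C is the seventh of Db minor-major seventh; seventh in the bass means third inversion (figured bass 4/2).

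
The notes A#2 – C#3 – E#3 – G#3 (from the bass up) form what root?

A#

The distinct letter names are A#, C#, E#, G#. Arranged as a stack of thirds they read A#–C#–E#–G#, so A# is the root (an A# minor seventh chord).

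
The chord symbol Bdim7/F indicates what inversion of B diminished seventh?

second inversion

Bdim7/F means B diminished seventh with F in the bass. F is the fifth of B diminished seventh (B–D–F–Ab), so this is second inversion.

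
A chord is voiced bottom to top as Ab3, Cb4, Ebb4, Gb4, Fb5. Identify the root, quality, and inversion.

The pitch classes Ab, Cb, Ebb, Gb, Fb arrange in thirds as Fb–Ab–Cb–Ebb–Gb: an Fb dominant ninth chord.
The lowest note is Ab, the third of the chord, so this is first inversion.

Fb dominant ninth, first inversion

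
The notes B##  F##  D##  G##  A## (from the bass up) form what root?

G##

Reordering B##, F##, D##, G##, A## into stacked thirds gives G##–B##–D##–F##–A##; the bottom of that stack, G##, is the root.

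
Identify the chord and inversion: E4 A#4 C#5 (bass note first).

The distinct note names are E, A#, C#. Stacked in thirds they read A#–C#–E, which is a diminished triad on A#.
E is the fifth of A# diminished; fifth in the bass means second inversion (figured bass 6/4).

A# diminished, second inversion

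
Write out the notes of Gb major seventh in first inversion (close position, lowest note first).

Bb, Db, F, Gb

Spelling Gb major seventh: Gb–Bb–Db–F. In first inversion the third is bass, giving Bb, Db, F, Gb from the bottom.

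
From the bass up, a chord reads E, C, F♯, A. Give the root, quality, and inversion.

Reducing to letter names: E, C, F#, A. These stack in thirds as F#–A–C–E — an F# half-diminished seventh chord.
With the seventh (E) in the bass, the chord is in third inversion (figured bass 4/2).

F# half-diminished seventh, third inversion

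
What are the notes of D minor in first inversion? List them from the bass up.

D minor is D–F–A. First inversion puts the third (F) in the bass, with the remaining tones above: F, A, D.

F, A, D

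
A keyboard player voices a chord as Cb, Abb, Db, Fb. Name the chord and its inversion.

The distinct note names are Cb, Abb, Db, Fb. Stacked in thirds they read Db–Fb–Abb–Cb, which is a half-diminished seventh chord on Db.
The lowest note is Cb, the seventh of the chord, so this is third inversion (figured bass 4/2).

Db half-diminished seventh, third inversion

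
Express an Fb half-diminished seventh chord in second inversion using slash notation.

Second inversion of Fb half-diminished seventh has the fifth (Cbb) in the bass. As a slash chord: Fbø7/Cbb.

Fbø7/Cbb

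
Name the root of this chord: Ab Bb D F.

Ab, Bb, D, F are the tones of a Bb dominant seventh chord (Bb–D–F–Ab), making Bb the root.

Bb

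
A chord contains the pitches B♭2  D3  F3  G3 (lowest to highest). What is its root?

G

Reordering Bb, D, F, G into stacked thirds gives G–Bb–D–F; the bottom of that stack, G, is the root.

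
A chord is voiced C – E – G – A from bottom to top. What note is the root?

A

C, E, G, A are the tones of an A minor seventh chord (A–C–E–G), making A the root.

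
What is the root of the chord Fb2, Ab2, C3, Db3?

The distinct letter names are Fb, Ab, C, Db. Arranged as a stack of thirds they read Db–Fb–Ab–C, so Db is the root (a Db minor-major seventh chord).

Db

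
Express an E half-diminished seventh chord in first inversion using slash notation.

Eø7/G

First inversion of E half-diminished seventh has the third (G) in the bass. As a slash chord: Eø7/G.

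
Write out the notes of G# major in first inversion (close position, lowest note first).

B#, D#, G#

The chord tones are G#–B#–D#. With the third (B#) lowest for first inversion: B#, D#, G#.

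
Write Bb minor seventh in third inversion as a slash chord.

Bbm7/Ab

Third inversion of Bb minor seventh has the seventh (Ab) in the bass. As a slash chord: Bbm7/Ab.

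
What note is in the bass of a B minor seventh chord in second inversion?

In second inversion the fifth is lowest. For B minor seventh (B–D–F#–A) that is F#.

F#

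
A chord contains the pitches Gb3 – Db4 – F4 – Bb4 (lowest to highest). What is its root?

Gb

The distinct letter names are Gb, Db, F, Bb. Arranged as a stack of thirds they read Gb–Bb–Db–F, so Gb is the root (a Gb major seventh chord).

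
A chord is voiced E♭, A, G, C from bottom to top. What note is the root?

A

Eb, A, G, C are the tones of an A half-diminished seventh chord (A–C–Eb–G), making A the root.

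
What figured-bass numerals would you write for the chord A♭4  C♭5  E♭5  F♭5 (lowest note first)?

The notes Ab, Cb, Eb, Fb stack in thirds as Fb–Ab–Cb–Eb — an Fb major seventh chord. The bass Ab is the third, so this is first inversion: figured 6/5.

6/5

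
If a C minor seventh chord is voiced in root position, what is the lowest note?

C

C minor seventh is C–Eb–G–Bb. Root position places the root in the bass: C.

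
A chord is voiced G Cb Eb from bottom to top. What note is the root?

The distinct letter names are G, Cb, Eb. Arranged as a stack of thirds they read Cb–Eb–G, so Cb is the root (a Cb augmented triad).

Cb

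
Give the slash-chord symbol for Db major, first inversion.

First inversion of Db major has the third (F) in the bass. As a slash chord: Dbmaj/F.

Dbmaj/F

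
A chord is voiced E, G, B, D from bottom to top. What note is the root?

The distinct letter names are E, G, B, D. Arranged as a stack of thirds they read E–G–B–D, so E is the root (an E minor seventh chord).

E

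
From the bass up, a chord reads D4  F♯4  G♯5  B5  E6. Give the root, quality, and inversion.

E dominant ninth, third inversion

The distinct note names are D, F#, G#, B, E. Stacked in thirds they read E–G#–B–D–F#, which is a dominant ninth chord on E.
With the seventh (D) in the bass, the chord is in third inversion.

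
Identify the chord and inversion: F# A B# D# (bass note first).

Reducing to letter names: F#, A, B#, D#. These stack in thirds as B#–D#–F#–A — a B# diminished seventh chord.
The lowest note is F#, the fifth of the chord, so this is second inversion (figured bass 4/3).

B# diminished seventh, second inversion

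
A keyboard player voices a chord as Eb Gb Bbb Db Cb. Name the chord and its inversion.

Cb dominant ninth, first inversion

The pitch classes Eb, Gb, Bbb, Db, Cb arrange in thirds as Cb–Eb–Gb–Bbb–Db: a Cb dominant ninth chord.
Eb is the third of Cb dominant ninth; third in the bass means first inversion.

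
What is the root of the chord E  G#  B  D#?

Reordering E, G#, B, D# into stacked thirds gives E–G#–B–D#; the bottom of that stack, E, is the root.

E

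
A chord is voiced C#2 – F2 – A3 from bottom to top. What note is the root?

F

Reordering C#, F, A into stacked thirds gives F–A–C#; the bottom of that stack, F, is the root.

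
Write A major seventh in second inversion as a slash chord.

Second inversion of A major seventh has the fifth (E) in the bass. As a slash chord: Amaj7/E.

Amaj7/E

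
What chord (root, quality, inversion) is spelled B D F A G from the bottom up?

G dominant ninth, first inversion

The pitch classes B, D, F, A, G arrange in thirds as G–B–D–F–A: a G dominant ninth chord.
B is the third of G dominant ninth; third in the bass means first inversion.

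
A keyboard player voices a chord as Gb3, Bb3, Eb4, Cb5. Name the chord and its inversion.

The distinct note names are Gb, Bb, Eb, Cb. Stacked in thirds they read Cb–Eb–Gb–Bb, which is a major seventh chord on Cb.
With the fifth (Gb) in the bass, the chord is in second inversion (figured bass 4/3).

Cb major seventh, second inversion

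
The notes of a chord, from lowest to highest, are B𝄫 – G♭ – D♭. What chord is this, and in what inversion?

The pitch classes Bbb, Gb, Db arrange in thirds as Gb–Bbb–Db: a Gb minor triad.
Bbb is the third of Gb minor; third in the bass means first inversion (figured bass 6).

Gb minor, first inversion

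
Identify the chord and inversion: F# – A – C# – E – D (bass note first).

The distinct note names are F#, A, C#, E, D. Stacked in thirds they read D–F#–A–C#–E, which is a major ninth chord on D.
The lowest note is F#, the third of the chord, so this is first inversion.

D major ninth, first inversion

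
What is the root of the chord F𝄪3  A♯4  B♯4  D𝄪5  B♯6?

F##, A#, B#, D## are the tones of a B# dominant seventh chord (B#–D##–F##–A#), making B# the root.

B#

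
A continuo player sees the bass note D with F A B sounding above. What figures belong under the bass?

6/5

The notes D, F, A, B stack in thirds as B–D–F–A — a B half-diminished seventh chord. The bass D is the third, so this is first inversion: figured 6/5.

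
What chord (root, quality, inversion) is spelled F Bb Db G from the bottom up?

Reducing to letter names: F, Bb, Db, G. These stack in thirds as G–Bb–Db–F — a G half-diminished seventh chord.
F is the seventh of G half-diminished seventh; seventh in the bass means third inversion (figured bass 4/2).

G half-diminished seventh, third inversion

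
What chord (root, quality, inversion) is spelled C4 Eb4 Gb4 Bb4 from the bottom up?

C half-diminished seventh, root position

The distinct note names are C, Eb, Gb, Bb. Stacked in thirds they read C–Eb–Gb–Bb, which is a half-diminished seventh chord on C.
C is the root of C half-diminished seventh; root in the bass means root position (figured bass 7).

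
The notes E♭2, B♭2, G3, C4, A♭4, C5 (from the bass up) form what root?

Ab

Eb, Bb, G, C, Ab are the tones of an Ab major ninth chord (Ab–C–Eb–G–Bb), making Ab the root.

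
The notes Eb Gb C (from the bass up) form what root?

Reordering Eb, Gb, C into stacked thirds gives C–Eb–Gb; the bottom of that stack, C, is the root.

C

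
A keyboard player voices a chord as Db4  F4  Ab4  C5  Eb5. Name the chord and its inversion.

The distinct note names are Db, F, Ab, C, Eb. Stacked in thirds they read Db–F–Ab–C–Eb, which is a major ninth chord on Db.
Db is the root of Db major ninth; root in the bass means root position.

Db major ninth, root position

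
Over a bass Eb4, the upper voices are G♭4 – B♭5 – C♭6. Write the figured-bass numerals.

The notes Eb, Gb, Bb, Cb stack in thirds as Cb–Eb–Gb–Bb — a Cb major seventh chord. The bass Eb is the third, so this is first inversion: figured 6/5.

6/5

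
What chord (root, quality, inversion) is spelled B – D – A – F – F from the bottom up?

B half-diminished seventh, root position

The distinct note names are B, D, A, F. Stacked in thirds they read B–D–F–A, which is a half-diminished seventh chord on B.
The lowest note is B, the root of the chord, so this is root position (figured bass 7).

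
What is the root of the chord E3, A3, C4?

A

The distinct letter names are E, A, C. Arranged as a stack of thirds they read A–C–E, so A is the root (an A minor triad).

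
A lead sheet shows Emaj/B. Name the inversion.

Emaj/B means E major with B in the bass. B is the fifth of E major (E–G#–B), so this is second inversion.

second inversion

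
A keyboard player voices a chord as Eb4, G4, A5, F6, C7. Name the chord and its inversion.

The distinct note names are Eb, G, A, F, C. Stacked in thirds they read F–A–C–Eb–G, which is a dominant ninth chord on F.
Eb is the seventh of F dominant ninth; seventh in the bass means third inversion.

F dominant ninth, third inversion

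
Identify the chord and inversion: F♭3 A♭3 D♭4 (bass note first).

Db minor, first inversion

The pitch classes Fb, Ab, Db arrange in thirds as Db–Fb–Ab: a Db minor triad.
With the third (Fb) in the bass, the chord is in first inversion (figured bass 6).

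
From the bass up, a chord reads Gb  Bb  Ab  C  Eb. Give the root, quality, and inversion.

The distinct note names are Gb, Bb, Ab, C, Eb. Stacked in thirds they read Ab–C–Eb–Gb–Bb, which is a dominant ninth chord on Ab.
With the seventh (Gb) in the bass, the chord is in third inversion.

Ab dominant ninth, third inversion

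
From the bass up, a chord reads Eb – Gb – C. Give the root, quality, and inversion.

Reducing to letter names: Eb, Gb, C. These stack in thirds as C–Eb–Gb — a C diminished triad.
Eb is the third of C diminished; third in the bass means first inversion (figured bass 6).

C diminished, first inversion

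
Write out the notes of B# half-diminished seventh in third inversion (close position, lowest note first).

A#, B#, D#, F#

Spelling B# half-diminished seventh: B#–D#–F#–A#. In third inversion the seventh is bass, giving A#, B#, D#, F# from the bottom.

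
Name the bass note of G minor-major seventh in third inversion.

The seventh of G minor-major seventh (G–Bb–D–F#) is F#; that is the bass in third inversion.

F#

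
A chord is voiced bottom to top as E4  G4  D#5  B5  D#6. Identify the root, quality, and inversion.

Reducing to letter names: E, G, D#, B. These stack in thirds as E–G–B–D# — an E minor-major seventh chord.
With the root (E) in the bass, the chord is in root position (figured bass 7).

E minor-major seventh, root position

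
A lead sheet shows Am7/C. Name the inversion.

Am7/C means A minor seventh with C in the bass. C is the third of A minor seventh (A–C–E–G), so this is first inversion.

first inversion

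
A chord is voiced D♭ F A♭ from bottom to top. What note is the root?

Db, F, Ab are the tones of a Db major triad (Db–F–Ab), making Db the root.

Db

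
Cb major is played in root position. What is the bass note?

Cb major is Cb–Eb–Gb. Root position places the root in the bass: Cb.

Cb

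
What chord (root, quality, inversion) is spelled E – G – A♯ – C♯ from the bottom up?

The pitch classes E, G, A#, C# arrange in thirds as A#–C#–E–G: an A# diminished seventh chord.
The lowest note is E, the fifth of the chord, so this is second inversion (figured bass 4/3).

A# diminished seventh, second inversion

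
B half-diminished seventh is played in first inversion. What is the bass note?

B half-diminished seventh is B–D–F–A. First inversion places the third in the bass: D.

D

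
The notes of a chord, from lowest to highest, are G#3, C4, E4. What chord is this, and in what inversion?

C augmented, second inversion

The pitch classes G#, C, E arrange in thirds as C–E–G#: a C augmented triad.
The lowest note is G#, the fifth of the chord, so this is second inversion (figured bass 6/4).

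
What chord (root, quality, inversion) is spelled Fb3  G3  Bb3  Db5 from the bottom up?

G diminished seventh, third inversion

The distinct note names are Fb, G, Bb, Db. Stacked in thirds they read G–Bb–Db–Fb, which is a diminished seventh chord on G.
The lowest note is Fb, the seventh of the chord, so this is third inversion (figured bass 4/2).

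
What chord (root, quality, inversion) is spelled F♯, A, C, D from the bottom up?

Reducing to letter names: F#, A, C, D. These stack in thirds as D–F#–A–C — a D dominant seventh chord.
With the third (F#) in the bass, the chord is in first inversion (figured bass 6/5).

D dominant seventh, first inversion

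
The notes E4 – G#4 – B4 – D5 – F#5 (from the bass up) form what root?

E

The distinct letter names are E, G#, B, D, F#. Arranged as a stack of thirds they read E–G#–B–D–F#, so E is the root (an E dominant ninth chord).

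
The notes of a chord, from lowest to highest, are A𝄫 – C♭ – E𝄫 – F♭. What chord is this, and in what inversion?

Reducing to letter names: Abb, Cb, Ebb, Fb. These stack in thirds as Fb–Abb–Cb–Ebb — an Fb minor seventh chord.
Abb is the third of Fb minor seventh; third in the bass means first inversion (figured bass 6/5).

Fb minor seventh, first inversion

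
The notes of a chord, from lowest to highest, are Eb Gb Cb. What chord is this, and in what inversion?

Reducing to letter names: Eb, Gb, Cb. These stack in thirds as Cb–Eb–Gb — a Cb major triad.
With the third (Eb) in the bass, the chord is in first inversion (figured bass 6).

Cb major, first inversion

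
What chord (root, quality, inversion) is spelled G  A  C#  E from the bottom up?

The distinct note names are G, A, C#, E. Stacked in thirds they read A–C#–E–G, which is a dominant seventh chord on A.
With the seventh (G) in the bass, the chord is in third inversion (figured bass 4/2).

A dominant seventh, third inversion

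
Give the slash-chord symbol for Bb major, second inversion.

Bb/F

Second inversion of Bb major has the fifth (F) in the bass. As a slash chord: Bb/F.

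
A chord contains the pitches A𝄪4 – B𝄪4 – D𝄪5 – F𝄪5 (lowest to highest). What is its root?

B##

Reordering A##, B##, D##, F## into stacked thirds gives B##–D##–F##–A##; the bottom of that stack, B##, is the root.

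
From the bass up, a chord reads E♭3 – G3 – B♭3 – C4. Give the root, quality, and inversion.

C minor seventh, first inversion

The distinct note names are Eb, G, Bb, C. Stacked in thirds they read C–Eb–G–Bb, which is a minor seventh chord on C.
Eb is the third of C minor seventh; third in the bass means first inversion (figured bass 6/5).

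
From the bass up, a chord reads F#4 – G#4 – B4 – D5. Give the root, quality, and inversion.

The pitch classes F#, G#, B, D arrange in thirds as G#–B–D–F#: a G# half-diminished seventh chord.
The lowest note is F#, the seventh of the chord, so this is third inversion (figured bass 4/2).

G# half-diminished seventh, third inversion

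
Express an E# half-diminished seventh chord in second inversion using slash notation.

E#ø7/B

Second inversion of E# half-diminished seventh has the fifth (B) in the bass. As a slash chord: E#ø7/B.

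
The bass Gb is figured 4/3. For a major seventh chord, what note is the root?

Cb

The figures 4/3 mean the fifth of the chord is in the bass. If Gb is the fifth of a major seventh chord, the root is Cb (chord tones Cb–Eb–Gb–Bb).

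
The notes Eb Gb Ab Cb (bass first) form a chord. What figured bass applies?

4/3

The notes Eb, Gb, Ab, Cb stack in thirds as Ab–Cb–Eb–Gb — an Ab minor seventh chord. The bass Eb is the fifth, so this is second inversion: figured 4/3.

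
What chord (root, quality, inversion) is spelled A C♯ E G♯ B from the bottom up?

The distinct note names are A, C#, E, G#, B. Stacked in thirds they read A–C#–E–G#–B, which is a major ninth chord on A.
A is the root of A major ninth; root in the bass means root position.

A major ninth, root position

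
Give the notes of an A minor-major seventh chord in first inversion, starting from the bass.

The chord tones are A–C–E–G#. With the third (C) lowest for first inversion: C, E, G#, A.

C, E, G#, A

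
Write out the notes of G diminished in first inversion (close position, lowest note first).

Bb, Db, G

G diminished is G–Bb–Db. First inversion puts the third (Bb) in the bass, with the remaining tones above: Bb, Db, G.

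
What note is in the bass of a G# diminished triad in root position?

G#

In root position the root is lowest. For G# diminished (G#–B–D) that is G#.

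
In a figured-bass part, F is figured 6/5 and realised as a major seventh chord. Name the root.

Db

The figures 6/5 mean the third of the chord is in the bass. If F is the third of a major seventh chord, the root is Db (chord tones Db–F–Ab–C).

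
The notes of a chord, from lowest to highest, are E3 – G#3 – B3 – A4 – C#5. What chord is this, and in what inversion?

The pitch classes E, G#, B, A, C# arrange in thirds as A–C#–E–G#–B: an A major ninth chord.
With the fifth (E) in the bass, the chord is in second inversion.

A major ninth, second inversion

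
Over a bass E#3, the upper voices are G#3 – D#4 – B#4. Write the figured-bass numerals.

The notes E#, G#, D#, B# stack in thirds as E#–G#–B#–D# — an E# minor seventh chord. The bass E# is the root, so this is root position: figured 7.

7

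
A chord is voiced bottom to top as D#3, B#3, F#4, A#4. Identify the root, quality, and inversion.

The distinct note names are D#, B#, F#, A#. Stacked in thirds they read B#–D#–F#–A#, which is a half-diminished seventh chord on B#.
The lowest note is D#, the third of the chord, so this is first inversion (figured bass 6/5).

B# half-diminished seventh, first inversion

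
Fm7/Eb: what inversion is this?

Fm7/Eb means F minor seventh with Eb in the bass. Eb is the seventh of F minor seventh (F–Ab–C–Eb), so this is third inversion.

third inversion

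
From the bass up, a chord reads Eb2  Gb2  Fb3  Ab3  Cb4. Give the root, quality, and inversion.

The pitch classes Eb, Gb, Fb, Ab, Cb arrange in thirds as Fb–Ab–Cb–Eb–Gb: an Fb major ninth chord.
With the seventh (Eb) in the bass, the chord is in third inversion.

Fb major ninth, third inversion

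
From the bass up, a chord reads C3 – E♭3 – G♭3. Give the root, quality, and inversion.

C diminished, root position

Reducing to letter names: C, Eb, Gb. These stack in thirds as C–Eb–Gb — a C diminished triad.
The lowest note is C, the root of the chord, so this is root position (figured bass 5/3).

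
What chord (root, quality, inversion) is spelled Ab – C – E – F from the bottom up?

F minor-major seventh, first inversion

Reducing to letter names: Ab, C, E, F. These stack in thirds as F–Ab–C–E — an F minor-major seventh chord.
With the third (Ab) in the bass, the chord is in first inversion (figured bass 6/5).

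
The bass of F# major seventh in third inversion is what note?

F# major seventh is F#–A#–C#–E#. Third inversion places the seventh in the bass: E#.

E#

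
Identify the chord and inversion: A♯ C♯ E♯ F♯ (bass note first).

The pitch classes A#, C#, E#, F# arrange in thirds as F#–A#–C#–E#: an F# major seventh chord.
With the third (A#) in the bass, the chord is in first inversion (figured bass 6/5).

F# major seventh, first inversion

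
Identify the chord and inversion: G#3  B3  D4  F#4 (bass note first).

Reducing to letter names: G#, B, D, F#. These stack in thirds as G#–B–D–F# — a G# half-diminished seventh chord.
With the root (G#) in the bass, the chord is in root position (figured bass 7).

G# half-diminished seventh, root position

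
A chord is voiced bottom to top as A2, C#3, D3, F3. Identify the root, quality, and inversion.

The pitch classes A, C#, D, F arrange in thirds as D–F–A–C#: a D minor-major seventh chord.
A is the fifth of D minor-major seventh; fifth in the bass means second inversion (figured bass 4/3).

D minor-major seventh, second inversion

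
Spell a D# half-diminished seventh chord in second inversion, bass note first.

D# half-diminished seventh is D#–F#–A–C#. Second inversion puts the fifth (A) in the bass, with the remaining tones above: A, C#, D#, F#.

A, C#, D#, F#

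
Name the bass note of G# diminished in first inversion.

B

In first inversion the third is lowest. For G# diminished (G#–B–D) that is B.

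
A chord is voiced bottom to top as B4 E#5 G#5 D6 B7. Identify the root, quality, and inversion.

E# diminished seventh, second inversion

Reducing to letter names: B, E#, G#, D. These stack in thirds as E#–G#–B–D — an E# diminished seventh chord.
B is the fifth of E# diminished seventh; fifth in the bass means second inversion (figured bass 4/3).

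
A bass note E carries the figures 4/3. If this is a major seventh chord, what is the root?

The figures 4/3 mean the fifth of the chord is in the bass. If E is the fifth of a major seventh chord, the root is A (chord tones A–C#–E–G#).

A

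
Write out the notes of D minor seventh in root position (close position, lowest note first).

Spelling D minor seventh: D–F–A–C. In root position the root is bass, giving D, F, A, C from the bottom.

D, F, A, C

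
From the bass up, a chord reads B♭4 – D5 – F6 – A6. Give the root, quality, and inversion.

The pitch classes Bb, D, F, A arrange in thirds as Bb–D–F–A: a Bb major seventh chord.
Bb is the root of Bb major seventh; root in the bass means root position (figured bass 7).

Bb major seventh, root position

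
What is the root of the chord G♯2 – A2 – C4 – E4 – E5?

The distinct letter names are G#, A, C, E. Arranged as a stack of thirds they read A–C–E–G#, so A is the root (an A minor-major seventh chord).

A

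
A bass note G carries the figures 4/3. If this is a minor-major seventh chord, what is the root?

The figures 4/3 mean the fifth of the chord is in the bass. If G is the fifth of a minor-major seventh chord, the root is C (chord tones C–Eb–G–B).

C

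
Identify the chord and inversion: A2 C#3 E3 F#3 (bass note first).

Reducing to letter names: A, C#, E, F#. These stack in thirds as F#–A–C#–E — an F# minor seventh chord.
A is the third of F# minor seventh; third in the bass means first inversion (figured bass 6/5).

F# minor seventh, first inversion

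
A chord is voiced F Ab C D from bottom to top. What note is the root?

Reordering F, Ab, C, D into stacked thirds gives D–F–Ab–C; the bottom of that stack, D, is the root.

D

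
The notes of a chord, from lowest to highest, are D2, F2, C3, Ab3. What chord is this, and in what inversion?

The pitch classes D, F, C, Ab arrange in thirds as D–F–Ab–C: a D half-diminished seventh chord.
With the root (D) in the bass, the chord is in root position (figured bass 7).

D half-diminished seventh, root position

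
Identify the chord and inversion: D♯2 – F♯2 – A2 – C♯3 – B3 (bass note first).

B dominant ninth, first inversion

The distinct note names are D#, F#, A, C#, B. Stacked in thirds they read B–D#–F#–A–C#, which is a dominant ninth chord on B.
With the third (D#) in the bass, the chord is in first inversion.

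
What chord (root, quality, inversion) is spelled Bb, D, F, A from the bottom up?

The pitch classes Bb, D, F, A arrange in thirds as Bb–D–F–A: a Bb major seventh chord.
The lowest note is Bb, the root of the chord, so this is root position (figured bass 7).

Bb major seventh, root position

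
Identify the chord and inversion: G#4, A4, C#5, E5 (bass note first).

The pitch classes G#, A, C#, E arrange in thirds as A–C#–E–G#: an A major seventh chord.
With the seventh (G#) in the bass, the chord is in third inversion (figured bass 4/2).

A major seventh, third inversion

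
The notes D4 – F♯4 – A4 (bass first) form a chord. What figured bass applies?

The notes D, F#, A stack in thirds as D–F#–A — a D major triad. The bass D is the root, so this is root position: figured 5/3.

5/3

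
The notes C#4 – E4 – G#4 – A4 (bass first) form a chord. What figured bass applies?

6/5

The notes C#, E, G#, A stack in thirds as A–C#–E–G# — an A major seventh chord. The bass C# is the third, so this is first inversion: figured 6/5.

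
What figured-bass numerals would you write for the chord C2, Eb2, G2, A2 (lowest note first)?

The notes C, Eb, G, A stack in thirds as A–C–Eb–G — an A half-diminished seventh chord. The bass C is the third, so this is first inversion: figured 6/5.

6/5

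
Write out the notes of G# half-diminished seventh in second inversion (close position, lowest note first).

G# half-diminished seventh is G#–B–D–F#. Second inversion puts the fifth (D) in the bass, with the remaining tones above: D, F#, G#, B.

D, F#, G#, B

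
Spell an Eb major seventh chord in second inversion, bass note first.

Bb, D, Eb, G

Eb major seventh is Eb–G–Bb–D. Second inversion puts the fifth (Bb) in the bass, with the remaining tones above: Bb, D, Eb, G.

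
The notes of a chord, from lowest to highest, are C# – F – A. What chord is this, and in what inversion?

The pitch classes C#, F, A arrange in thirds as F–A–C#: an F augmented triad.
The lowest note is C#, the fifth of the chord, so this is second inversion (figured bass 6/4).

F augmented, second inversion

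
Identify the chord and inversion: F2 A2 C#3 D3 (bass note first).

The pitch classes F, A, C#, D arrange in thirds as D–F–A–C#: a D minor-major seventh chord.
The lowest note is F, the third of the chord, so this is first inversion (figured bass 6/5).

D minor-major seventh, first inversion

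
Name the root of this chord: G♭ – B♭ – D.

Gb

The distinct letter names are Gb, Bb, D. Arranged as a stack of thirds they read Gb–Bb–D, so Gb is the root (a Gb augmented triad).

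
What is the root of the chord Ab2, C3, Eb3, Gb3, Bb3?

Ab, C, Eb, Gb, Bb are the tones of an Ab dominant ninth chord (Ab–C–Eb–Gb–Bb), making Ab the root.

Ab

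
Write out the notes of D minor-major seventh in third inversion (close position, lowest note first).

The chord tones are D–F–A–C#. With the seventh (C#) lowest for third inversion: C#, D, F, A.

C#, D, F, A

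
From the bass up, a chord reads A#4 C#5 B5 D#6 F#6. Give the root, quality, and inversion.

B major ninth, third inversion

The pitch classes A#, C#, B, D#, F# arrange in thirds as B–D#–F#–A#–C#: a B major ninth chord.
With the seventh (A#) in the bass, the chord is in third inversion.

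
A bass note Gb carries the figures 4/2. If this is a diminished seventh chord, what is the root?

A

The figures 4/2 mean the seventh of the chord is in the bass. If Gb is the seventh of a diminished seventh chord, the root is A (chord tones A–C–Eb–Gb).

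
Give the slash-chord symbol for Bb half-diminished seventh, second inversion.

Bbø7/Fb

Second inversion of Bb half-diminished seventh has the fifth (Fb) in the bass. As a slash chord: Bbø7/Fb.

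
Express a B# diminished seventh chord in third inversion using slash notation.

B#dim7/A

Third inversion of B# diminished seventh has the seventh (A) in the bass. As a slash chord: B#dim7/A.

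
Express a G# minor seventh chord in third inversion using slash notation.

G#m7/F#

Third inversion of G# minor seventh has the seventh (F#) in the bass. As a slash chord: G#m7/F#.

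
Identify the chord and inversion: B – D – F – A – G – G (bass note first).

G dominant ninth, first inversion

The pitch classes B, D, F, A, G arrange in thirds as G–B–D–F–A: a G dominant ninth chord.
B is the third of G dominant ninth; third in the bass means first inversion.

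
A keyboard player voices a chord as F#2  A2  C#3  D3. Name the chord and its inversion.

D major seventh, first inversion

The pitch classes F#, A, C#, D arrange in thirds as D–F#–A–C#: a D major seventh chord.
F# is the third of D major seventh; third in the bass means first inversion (figured bass 6/5).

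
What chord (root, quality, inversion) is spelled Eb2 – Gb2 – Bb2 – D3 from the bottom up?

Eb minor-major seventh, root position

The pitch classes Eb, Gb, Bb, D arrange in thirds as Eb–Gb–Bb–D: an Eb minor-major seventh chord.
With the root (Eb) in the bass, the chord is in root position (figured bass 7).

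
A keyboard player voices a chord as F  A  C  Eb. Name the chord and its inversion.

F dominant seventh, root position

Reducing to letter names: F, A, C, Eb. These stack in thirds as F–A–C–Eb — an F dominant seventh chord.
With the root (F) in the bass, the chord is in root position (figured bass 7).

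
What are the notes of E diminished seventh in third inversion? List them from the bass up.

Spelling E diminished seventh: E–G–Bb–Db. In third inversion the seventh is bass, giving Db, E, G, Bb from the bottom.

Db, E, G, Bb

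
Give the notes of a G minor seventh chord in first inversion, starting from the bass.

G minor seventh is G–Bb–D–F. First inversion puts the third (Bb) in the bass, with the remaining tones above: Bb, D, F, G.

Bb, D, F, G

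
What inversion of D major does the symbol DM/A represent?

second inversion

DM/A means D major with A in the bass. A is the fifth of D major (D–F#–A), so this is second inversion.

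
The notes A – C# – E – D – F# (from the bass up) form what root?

D

Reordering A, C#, E, D, F# into stacked thirds gives D–F#–A–C#–E; the bottom of that stack, D, is the root.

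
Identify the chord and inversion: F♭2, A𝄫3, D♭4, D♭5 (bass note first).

Db diminished, first inversion

The distinct note names are Fb, Abb, Db. Stacked in thirds they read Db–Fb–Abb, which is a diminished triad on Db.
Fb is the third of Db diminished; third in the bass means first inversion (figured bass 6).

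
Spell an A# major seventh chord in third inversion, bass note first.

The chord tones are A#–C##–E#–G##. With the seventh (G##) lowest for third inversion: G##, A#, C##, E#.

G##, A#, C##, E#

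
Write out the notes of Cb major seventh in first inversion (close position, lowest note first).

Eb, Gb, Bb, Cb

Spelling Cb major seventh: Cb–Eb–Gb–Bb. In first inversion the third is bass, giving Eb, Gb, Bb, Cb from the bottom.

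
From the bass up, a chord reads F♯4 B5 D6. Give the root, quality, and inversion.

B minor, second inversion

Reducing to letter names: F#, B, D. These stack in thirds as B–D–F# — a B minor triad.
F# is the fifth of B minor; fifth in the bass means second inversion (figured bass 6/4).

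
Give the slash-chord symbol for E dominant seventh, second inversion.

Second inversion of E dominant seventh has the fifth (B) in the bass. As a slash chord: E7/B.

E7/B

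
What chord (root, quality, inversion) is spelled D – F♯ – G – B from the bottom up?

The distinct note names are D, F#, G, B. Stacked in thirds they read G–B–D–F#, which is a major seventh chord on G.
With the fifth (D) in the bass, the chord is in second inversion (figured bass 4/3).

G major seventh, second inversion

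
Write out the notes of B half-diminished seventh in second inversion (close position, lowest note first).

Spelling B half-diminished seventh: B–D–F–A. In second inversion the fifth is bass, giving F, A, B, D from the bottom.

F, A, B, D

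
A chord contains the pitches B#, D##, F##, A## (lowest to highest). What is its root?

B#

Reordering B#, D##, F##, A## into stacked thirds gives B#–D##–F##–A##; the bottom of that stack, B#, is the root.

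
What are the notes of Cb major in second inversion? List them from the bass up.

The chord tones are Cb–Eb–Gb. With the fifth (Gb) lowest for second inversion: Gb, Cb, Eb.

Gb, Cb, Eb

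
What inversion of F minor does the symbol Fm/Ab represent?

first inversion

Fm/Ab means F minor with Ab in the bass. Ab is the third of F minor (F–Ab–C), so this is first inversion.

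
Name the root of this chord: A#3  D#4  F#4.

The distinct letter names are A#, D#, F#. Arranged as a stack of thirds they read D#–F#–A#, so D# is the root (a D# minor triad).

D#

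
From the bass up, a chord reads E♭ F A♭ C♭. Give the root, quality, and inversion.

The pitch classes Eb, F, Ab, Cb arrange in thirds as F–Ab–Cb–Eb: an F half-diminished seventh chord.
With the seventh (Eb) in the bass, the chord is in third inversion (figured bass 4/2).

F half-diminished seventh, third inversion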